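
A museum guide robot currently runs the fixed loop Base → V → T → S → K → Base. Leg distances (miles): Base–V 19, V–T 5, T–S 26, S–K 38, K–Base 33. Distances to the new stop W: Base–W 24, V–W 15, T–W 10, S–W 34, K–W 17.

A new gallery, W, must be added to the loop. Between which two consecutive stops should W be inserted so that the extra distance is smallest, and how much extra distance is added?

+8 miles — insert W between K and Base.

Insertion cost between consecutive stops i–j is d(i,W) + d(W,j) − d(i,j):
  between Base and V: 24 + 15 − 19 = 20
  between V and T: 15 + 10 − 5 = 20
  between T and S: 10 + 34 − 26 = 18
  between S and K: 34 + 17 − 38 = 13
  between K and Base: 17 + 24 − 33 = 8
Cheapest insertion is between K and Base, adding 8.
New total = 121 + 8 = 129.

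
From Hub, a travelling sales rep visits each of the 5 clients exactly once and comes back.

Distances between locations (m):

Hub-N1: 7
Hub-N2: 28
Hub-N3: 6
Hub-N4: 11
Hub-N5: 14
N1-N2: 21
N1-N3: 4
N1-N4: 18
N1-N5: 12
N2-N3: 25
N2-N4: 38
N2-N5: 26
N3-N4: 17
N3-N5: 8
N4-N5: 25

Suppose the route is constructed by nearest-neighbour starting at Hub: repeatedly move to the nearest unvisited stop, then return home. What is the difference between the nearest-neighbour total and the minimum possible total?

The nearest-neighbour route is 23 m longer than optimal.

From Hub: N3=6, N1=7, N4=11, N5=14, N2=28 → choose N3 (6).
From N3: N1=4, N5=8, N4=17, N2=25 → choose N1 (4).
From N1: N5=12, N4=18, N2=21 → choose N5 (12).
From N5: N4=25, N2=26 → choose N4 (25).
From N4: N2=38 → choose N2 (38).
NN route Hub → N3 → N1 → N5 → N4 → N2 → Hub costs 113.
Optimal: Hub → N1 → N2 → N5 → N3 → N4 → Hub costs 90 (by enumerating all 60 distinct tours).
Excess = 113 − 90 = 23.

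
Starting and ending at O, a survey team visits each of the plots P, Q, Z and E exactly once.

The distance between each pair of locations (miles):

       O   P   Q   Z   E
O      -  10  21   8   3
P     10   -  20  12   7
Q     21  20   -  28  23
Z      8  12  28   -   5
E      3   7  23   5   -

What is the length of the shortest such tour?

Shortest round trip = 61 miles.

With 4 stops there are 4!/2 = 12 distinct round trips (a route and its reverse cost the same).
O → P → Q → Z → E → O: 10+20+28+5+3 = 66
O → P → Q → E → Z → O: 10+20+23+5+8 = 66
O → P → Z → Q → E → O: 10+12+28+23+3 = 76
O → P → Z → E → Q → O: 10+12+5+23+21 = 71
O → P → E → Q → Z → O: 10+7+23+28+8 = 76
O → P → E → Z → Q → O: 10+7+5+28+21 = 71
O → Q → P → Z → E → O: 21+20+12+5+3 = 61
O → Q → P → E → Z → O: 21+20+7+5+8 = 61
O → Q → Z → P → E → O: 21+28+12+7+3 = 71
O → Q → E → P → Z → O: 21+23+7+12+8 = 71
O → Z → P → Q → E → O: 8+12+20+23+3 = 66
O → Z → Q → P → E → O: 8+28+20+7+3 = 66
The minimum is 61.
One optimal route: O → Q → P → Z → E → O (or its reverse).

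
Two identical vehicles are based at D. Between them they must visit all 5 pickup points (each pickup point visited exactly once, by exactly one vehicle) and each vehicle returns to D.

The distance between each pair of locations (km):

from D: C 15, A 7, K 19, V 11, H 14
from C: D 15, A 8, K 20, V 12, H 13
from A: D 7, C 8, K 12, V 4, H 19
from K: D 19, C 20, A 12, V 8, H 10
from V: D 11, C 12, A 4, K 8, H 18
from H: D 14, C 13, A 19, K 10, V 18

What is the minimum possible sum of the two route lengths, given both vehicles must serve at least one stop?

Minimum combined distance: 71 km.

There are 2^4 − 1 = 15 ways to divide the 5 stops into two non-empty groups. For each, the best each vehicle can do is its own shortest tour through its group:
  {C} + {A, K, V, H}: 30 + 43 = 73
  {A} + {C, K, V, H}: 14 + 57 = 71
  {C, A} + {K, V, H}: 30 + 43 = 73
  {K} + {C, A, V, H}: 38 + 50 = 88
  {C, K} + {A, V, H}: 54 + 43 = 97
  {A, K} + {C, V, H}: 38 + 50 = 88
  … (15 splits in total)
Best: vehicle 1 D → A → D = 14; vehicle 2 D → C → H → K → V → D = 57; combined 71.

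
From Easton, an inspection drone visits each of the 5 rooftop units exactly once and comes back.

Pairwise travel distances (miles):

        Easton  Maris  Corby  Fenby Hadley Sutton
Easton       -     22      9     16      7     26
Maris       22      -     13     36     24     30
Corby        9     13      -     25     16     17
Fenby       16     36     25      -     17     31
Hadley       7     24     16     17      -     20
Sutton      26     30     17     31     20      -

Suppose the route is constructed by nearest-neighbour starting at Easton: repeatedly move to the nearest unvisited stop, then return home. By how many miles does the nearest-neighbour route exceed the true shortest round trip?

Excess over optimum: 8 miles.

From Easton: Hadley=7, Corby=9, Fenby=16, Maris=22, Sutton=26 → choose Hadley (7).
From Hadley: Corby=16, Fenby=17, Sutton=20, Maris=24 → choose Corby (16).
From Corby: Maris=13, Sutton=17, Fenby=25 → choose Maris (13).
From Maris: Sutton=30, Fenby=36 → choose Sutton (30).
From Sutton: Fenby=31 → choose Fenby (31).
NN route Easton → Hadley → Corby → Maris → Sutton → Fenby → Easton costs 113.
Optimal: Easton → Maris → Corby → Sutton → Hadley → Fenby → Easton costs 105 (by enumerating all 60 distinct tours).
Excess = 113 − 105 = 8.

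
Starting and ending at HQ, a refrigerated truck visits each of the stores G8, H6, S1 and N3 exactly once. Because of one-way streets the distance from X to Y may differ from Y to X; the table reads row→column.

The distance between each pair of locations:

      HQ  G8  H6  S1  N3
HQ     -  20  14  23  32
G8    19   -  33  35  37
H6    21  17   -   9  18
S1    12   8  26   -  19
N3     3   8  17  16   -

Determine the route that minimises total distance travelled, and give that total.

Shortest round trip = 69.

HQ → G8 → H6 → S1 → N3 → HQ: 20+33+9+19+3 = 84
HQ → G8 → H6 → N3 → S1 → HQ: 20+33+18+16+12 = 99
HQ → G8 → S1 → H6 → N3 → HQ: 20+35+26+18+3 = 102
HQ → G8 → S1 → N3 → H6 → HQ: 20+35+19+17+21 = 112
HQ → G8 → N3 → H6 → S1 → HQ: 20+37+17+9+12 = 95
HQ → G8 → N3 → S1 → H6 → HQ: 20+37+16+26+21 = 120
HQ → H6 → G8 → S1 → N3 → HQ: 14+17+35+19+3 = 88
HQ → H6 → G8 → N3 → S1 → HQ: 14+17+37+16+12 = 96
HQ → H6 → S1 → G8 → N3 → HQ: 14+9+8+37+3 = 71
HQ → H6 → S1 → N3 → G8 → HQ: 14+9+19+8+19 = 69
HQ → H6 → N3 → G8 → S1 → HQ: 14+18+8+35+12 = 87
HQ → H6 → N3 → S1 → G8 → HQ: 14+18+16+8+19 = 75
HQ → S1 → G8 → H6 → N3 → HQ: 23+8+33+18+3 = 85
HQ → S1 → G8 → N3 → H6 → HQ: 23+8+37+17+21 = 106
… (10 more)
The minimum is 69.
One optimal route: HQ → H6 → S1 → N3 → G8 → HQ.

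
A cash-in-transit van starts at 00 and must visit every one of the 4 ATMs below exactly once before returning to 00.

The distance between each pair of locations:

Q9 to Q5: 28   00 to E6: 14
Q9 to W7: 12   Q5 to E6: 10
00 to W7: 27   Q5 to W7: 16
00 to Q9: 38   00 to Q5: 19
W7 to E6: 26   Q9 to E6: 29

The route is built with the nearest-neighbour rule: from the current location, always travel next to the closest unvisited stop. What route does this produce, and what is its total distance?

At 00 the remaining stops are E6 14, Q5 19, W7 27, Q9 38; go to E6.
At E6 the remaining stops are Q5 10, W7 26, Q9 29; go to Q5.
At Q5 the remaining stops are W7 16, Q9 28; go to W7.
At W7 the remaining stops are Q9 12; go to Q9.
Return Q9→00: 38.
Total = 14 + 10 + 16 + 12 + 38 = 90.

90 along 00 → E6 → Q5 → W7 → Q9 → 00.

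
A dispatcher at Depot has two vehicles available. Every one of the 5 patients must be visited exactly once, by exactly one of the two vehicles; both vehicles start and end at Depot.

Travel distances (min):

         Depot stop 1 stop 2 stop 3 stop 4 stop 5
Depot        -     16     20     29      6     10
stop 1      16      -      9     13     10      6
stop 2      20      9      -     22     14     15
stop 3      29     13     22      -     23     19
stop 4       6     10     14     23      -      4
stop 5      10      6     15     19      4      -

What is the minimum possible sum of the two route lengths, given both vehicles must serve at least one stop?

Try each way of splitting the stops between the two vehicles (each non-empty) and, for each split, find the best tour for each vehicle:
  {stop 1} + {stop 2, stop 3, stop 4, stop 5}: 32 + 71 = 103
  {stop 2} + {stop 1, stop 3, stop 4, stop 5}: 40 + 58 = 98
  {stop 1, stop 2} + {stop 3, stop 4, stop 5}: 45 + 58 = 103
  {stop 3} + {stop 1, stop 2, stop 4, stop 5}: 58 + 45 = 103
  {stop 1, stop 3} + {stop 2, stop 4, stop 5}: 58 + 45 = 103
  {stop 2, stop 3} + {stop 1, stop 4, stop 5}: 71 + 32 = 103
  … (15 splits in total)
  {stop 4} + {stop 1, stop 2, stop 3, stop 5}: 12 + 71 = 83  ← best
Best: vehicle 1 Depot → stop 4 → Depot = 12; vehicle 2 Depot → stop 2 → stop 1 → stop 3 → stop 5 → Depot = 71; combined 83.

Minimum combined distance: 83 min.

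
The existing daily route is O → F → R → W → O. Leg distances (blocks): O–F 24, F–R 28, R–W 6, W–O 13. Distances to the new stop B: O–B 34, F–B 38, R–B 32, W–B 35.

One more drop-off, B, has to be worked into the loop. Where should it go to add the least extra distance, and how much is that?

Insertion cost between consecutive stops i–j is d(i,B) + d(B,j) − d(i,j):
  between O and F: 34 + 38 − 24 = 48
  between F and R: 38 + 32 − 28 = 42
  between R and W: 32 + 35 − 6 = 61
  between W and O: 35 + 34 − 13 = 56
Cheapest insertion is between F and R, adding 42.
New total = 71 + 42 = 113.

Minimum extra distance: 42 blocks, inserting B between F and R.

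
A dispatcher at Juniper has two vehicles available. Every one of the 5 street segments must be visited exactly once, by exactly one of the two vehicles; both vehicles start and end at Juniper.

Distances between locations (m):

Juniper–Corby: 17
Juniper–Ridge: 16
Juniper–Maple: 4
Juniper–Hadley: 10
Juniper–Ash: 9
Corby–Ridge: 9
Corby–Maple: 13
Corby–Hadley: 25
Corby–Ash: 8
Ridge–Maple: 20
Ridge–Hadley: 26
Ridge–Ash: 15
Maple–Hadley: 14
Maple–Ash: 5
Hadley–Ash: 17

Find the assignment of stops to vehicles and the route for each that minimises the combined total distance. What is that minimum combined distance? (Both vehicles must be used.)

Minimum combined distance: 62 m.

There are 2^4 − 1 = 15 ways to divide the 5 stops into two non-empty groups. For each, the best each vehicle can do is its own shortest tour through its group:
  {Corby} + {Ridge, Maple, Hadley, Ash}: 34 + 60 = 94
  {Ridge} + {Corby, Maple, Hadley, Ash}: 32 + 52 = 84
  {Corby, Ridge} + {Maple, Hadley, Ash}: 42 + 36 = 78
  {Maple} + {Corby, Ridge, Hadley, Ash}: 8 + 60 = 68
  {Corby, Maple} + {Ridge, Hadley, Ash}: 34 + 58 = 92
  {Ridge, Maple} + {Corby, Hadley, Ash}: 40 + 52 = 92
  … (15 splits in total)
  {Hadley} + {Corby, Ridge, Maple, Ash}: 20 + 42 = 62  ← best
Best: vehicle 1 Juniper → Hadley → Juniper = 20; vehicle 2 Juniper → Ridge → Corby → Ash → Maple → Juniper = 42; combined 62.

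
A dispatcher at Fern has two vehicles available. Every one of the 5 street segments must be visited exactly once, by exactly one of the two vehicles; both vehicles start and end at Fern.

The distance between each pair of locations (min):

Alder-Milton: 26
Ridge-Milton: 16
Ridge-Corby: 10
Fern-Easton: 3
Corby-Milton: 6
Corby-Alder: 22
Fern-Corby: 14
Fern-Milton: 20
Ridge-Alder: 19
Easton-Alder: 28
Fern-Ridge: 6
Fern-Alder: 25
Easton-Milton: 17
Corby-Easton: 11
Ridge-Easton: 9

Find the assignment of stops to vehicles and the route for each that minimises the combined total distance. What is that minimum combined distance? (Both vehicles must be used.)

77 min — the smallest possible combined total.

There are 2^4 − 1 = 15 ways to divide the 5 stops into two non-empty groups. For each, the best each vehicle can do is its own shortest tour through its group:
  {Ridge} + {Corby, Easton, Alder, Milton}: 12 + 71 = 83
  {Corby} + {Ridge, Easton, Alder, Milton}: 28 + 71 = 99
  {Ridge, Corby} + {Easton, Alder, Milton}: 30 + 71 = 101
  {Easton} + {Ridge, Corby, Alder, Milton}: 6 + 71 = 77
  {Ridge, Easton} + {Corby, Alder, Milton}: 18 + 71 = 89
  {Corby, Easton} + {Ridge, Alder, Milton}: 28 + 71 = 99
  … (15 splits in total)
Best: vehicle 1 Fern → Easton → Fern = 6; vehicle 2 Fern → Ridge → Alder → Milton → Corby → Fern = 71; combined 77.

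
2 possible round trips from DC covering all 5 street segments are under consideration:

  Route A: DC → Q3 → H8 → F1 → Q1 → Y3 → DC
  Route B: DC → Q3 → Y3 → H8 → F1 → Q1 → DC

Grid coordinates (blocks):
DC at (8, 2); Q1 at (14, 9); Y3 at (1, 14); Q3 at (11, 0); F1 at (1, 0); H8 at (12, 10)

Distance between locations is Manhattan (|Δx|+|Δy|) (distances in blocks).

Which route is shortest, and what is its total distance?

Route A: 5 + 11 + 21 + 22 + 18 + 19 = 96
Route B: 5 + 24 + 15 + 21 + 22 + 13 = 100

96 blocks — Route A is the shortest.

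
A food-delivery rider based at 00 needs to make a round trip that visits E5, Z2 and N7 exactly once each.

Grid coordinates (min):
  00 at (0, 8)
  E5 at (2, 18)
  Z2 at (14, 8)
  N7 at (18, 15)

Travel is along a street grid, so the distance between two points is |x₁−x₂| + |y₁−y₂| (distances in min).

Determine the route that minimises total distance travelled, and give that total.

56 min — the shortest possible round trip.

There are 3 distinct closed tours to check (reversals are equivalent).
00 → E5 → Z2 → N7 → 00: 12+22+11+25 = 70
00 → E5 → N7 → Z2 → 00: 12+19+11+14 = 56
00 → Z2 → E5 → N7 → 00: 14+22+19+25 = 80
The minimum is 56.
One optimal route: 00 → E5 → N7 → Z2 → 00 (or its reverse).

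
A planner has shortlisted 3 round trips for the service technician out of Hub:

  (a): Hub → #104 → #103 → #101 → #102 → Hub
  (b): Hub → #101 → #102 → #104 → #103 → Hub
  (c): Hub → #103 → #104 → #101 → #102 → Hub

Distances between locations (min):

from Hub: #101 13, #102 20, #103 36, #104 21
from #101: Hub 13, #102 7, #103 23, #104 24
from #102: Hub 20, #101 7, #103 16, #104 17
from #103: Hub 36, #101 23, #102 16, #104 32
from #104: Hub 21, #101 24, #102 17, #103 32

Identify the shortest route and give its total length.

Shortest is (a), total 103 min.

(a): 21 + 32 + 23 + 7 + 20 = 103
(b): 13 + 7 + 17 + 32 + 36 = 105
(c): 36 + 32 + 24 + 7 + 20 = 119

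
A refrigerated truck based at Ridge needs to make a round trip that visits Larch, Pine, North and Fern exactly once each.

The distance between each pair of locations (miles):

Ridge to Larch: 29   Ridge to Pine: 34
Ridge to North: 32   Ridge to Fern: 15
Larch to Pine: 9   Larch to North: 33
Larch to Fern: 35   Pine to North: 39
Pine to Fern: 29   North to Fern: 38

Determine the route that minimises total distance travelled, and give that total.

Shortest round trip = 118 miles.

With 4 stops there are 4!/2 = 12 distinct round trips (a route and its reverse cost the same).
Ridge→Larch→Pine→North→Fern→Ridge: 29+9+39+38+15 = 130
Ridge→Larch→Pine→Fern→North→Ridge: 29+9+29+38+32 = 137
Ridge→Larch→North→Pine→Fern→Ridge: 29+33+39+29+15 = 145
Ridge→Larch→North→Fern→Pine→Ridge: 29+33+38+29+34 = 163
Ridge→Larch→Fern→Pine→North→Ridge: 29+35+29+39+32 = 164
Ridge→Larch→Fern→North→Pine→Ridge: 29+35+38+39+34 = 175
Ridge→Pine→Larch→North→Fern→Ridge: 34+9+33+38+15 = 129
Ridge→Pine→Larch→Fern→North→Ridge: 34+9+35+38+32 = 148
Ridge→Pine→North→Larch→Fern→Ridge: 34+39+33+35+15 = 156
Ridge→Pine→Fern→Larch→North→Ridge: 34+29+35+33+32 = 163
Ridge→North→Larch→Pine→Fern→Ridge: 32+33+9+29+15 = 118
Ridge→North→Pine→Larch→Fern→Ridge: 32+39+9+35+15 = 130
The minimum is 118.
One optimal route: Ridge → North → Larch → Pine → Fern → Ridge (or its reverse).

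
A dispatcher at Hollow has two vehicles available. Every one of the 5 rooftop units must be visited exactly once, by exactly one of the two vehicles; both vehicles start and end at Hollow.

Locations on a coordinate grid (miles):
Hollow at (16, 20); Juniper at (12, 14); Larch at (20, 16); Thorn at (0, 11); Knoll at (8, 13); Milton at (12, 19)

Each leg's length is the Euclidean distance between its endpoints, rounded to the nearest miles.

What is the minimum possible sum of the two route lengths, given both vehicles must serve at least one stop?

Try each way of splitting the stops between the two vehicles (each non-empty) and, for each split, find the best tour for each vehicle:
  {Juniper} + {Larch, Thorn, Knoll, Milton}: 14 + 44 = 58
  {Larch} + {Juniper, Thorn, Knoll, Milton}: 12 + 37 = 49
  {Juniper, Larch} + {Thorn, Knoll, Milton}: 21 + 37 = 58
  {Thorn} + {Juniper, Larch, Knoll, Milton}: 36 + 29 = 65
  {Juniper, Thorn} + {Larch, Knoll, Milton}: 37 + 29 = 66
  {Larch, Thorn} + {Juniper, Knoll, Milton}: 45 + 22 = 67
  … (15 splits in total)
Best: vehicle 1 Hollow → Larch → Hollow = 12; vehicle 2 Hollow → Juniper → Knoll → Thorn → Milton → Hollow = 37; combined 49.

49 miles — the smallest possible combined total.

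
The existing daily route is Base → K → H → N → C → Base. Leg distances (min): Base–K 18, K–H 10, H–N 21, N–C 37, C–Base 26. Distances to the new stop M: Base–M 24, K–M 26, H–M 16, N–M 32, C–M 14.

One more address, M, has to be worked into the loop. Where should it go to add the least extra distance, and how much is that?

Adding 9 min by placing M on the N–C leg.

Insertion cost between consecutive stops i–j is d(i,M) + d(M,j) − d(i,j):
  between Base and K: 24 + 26 − 18 = 32
  between K and H: 26 + 16 − 10 = 32
  between H and N: 16 + 32 − 21 = 27
  between N and C: 32 + 14 − 37 = 9
  between C and Base: 14 + 24 − 26 = 12
Cheapest insertion is between N and C, adding 9.
New total = 112 + 9 = 121.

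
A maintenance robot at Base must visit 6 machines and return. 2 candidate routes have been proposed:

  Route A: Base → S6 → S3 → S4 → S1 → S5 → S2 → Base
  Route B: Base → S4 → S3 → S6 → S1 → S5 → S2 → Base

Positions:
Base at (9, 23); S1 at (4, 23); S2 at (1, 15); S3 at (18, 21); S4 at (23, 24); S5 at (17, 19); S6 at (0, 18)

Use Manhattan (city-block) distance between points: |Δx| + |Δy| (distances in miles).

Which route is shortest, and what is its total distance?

106 miles — Route B is the shortest.

Route A: 14 + 21 + 8 + 20 + 17 + 20 + 16 = 116
Route B: 15 + 8 + 21 + 9 + 17 + 20 + 16 = 106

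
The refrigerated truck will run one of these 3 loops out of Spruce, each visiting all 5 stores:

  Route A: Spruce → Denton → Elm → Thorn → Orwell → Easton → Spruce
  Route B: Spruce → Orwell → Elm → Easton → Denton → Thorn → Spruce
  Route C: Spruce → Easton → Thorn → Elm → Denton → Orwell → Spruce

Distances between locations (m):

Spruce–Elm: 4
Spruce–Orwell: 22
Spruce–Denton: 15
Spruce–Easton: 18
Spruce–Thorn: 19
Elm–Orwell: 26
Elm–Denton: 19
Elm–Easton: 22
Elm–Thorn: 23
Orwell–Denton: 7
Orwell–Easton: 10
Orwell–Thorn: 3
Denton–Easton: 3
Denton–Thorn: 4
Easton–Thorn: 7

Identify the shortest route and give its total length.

Shortest is Route A, total 88 m.

Route A: 15 + 19 + 23 + 3 + 10 + 18 = 88
Route B: 22 + 26 + 22 + 3 + 4 + 19 = 96
Route C: 18 + 7 + 23 + 19 + 7 + 22 = 96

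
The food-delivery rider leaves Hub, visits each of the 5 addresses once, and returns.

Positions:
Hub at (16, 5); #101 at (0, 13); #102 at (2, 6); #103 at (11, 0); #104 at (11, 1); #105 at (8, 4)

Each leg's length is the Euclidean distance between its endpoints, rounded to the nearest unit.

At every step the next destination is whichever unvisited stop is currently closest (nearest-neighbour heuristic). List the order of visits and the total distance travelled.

From Hub: distances to unvisited — #104=6, #103=7, #105=8, #102=14, #101=18. Nearest is #104 (6).
From #104: distances to unvisited — #103=1, #105=4, #102=10, #101=16. Nearest is #103 (1).
From #103: distances to unvisited — #105=5, #102=11, #101=17. Nearest is #105 (5).
From #105: distances to unvisited — #102=6, #101=12. Nearest is #102 (6).
From #102: distances to unvisited — #101=7. Nearest is #101 (7).
Return #101→Hub: 18.
Total = 6 + 1 + 5 + 6 + 7 + 18 = 43.

Nearest-neighbour total = 43; route Hub → #104 → #103 → #105 → #102 → #101 → Hub.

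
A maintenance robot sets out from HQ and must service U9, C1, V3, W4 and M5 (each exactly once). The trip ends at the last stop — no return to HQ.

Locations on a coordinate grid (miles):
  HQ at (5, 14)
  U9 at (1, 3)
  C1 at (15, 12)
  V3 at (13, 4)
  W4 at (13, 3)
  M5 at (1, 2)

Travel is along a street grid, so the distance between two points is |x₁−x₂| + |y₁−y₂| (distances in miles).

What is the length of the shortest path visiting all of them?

36 miles — the minimum one-way total.

There are 5! = 120 possible orderings.
HQ - U9 - C1 - V3 - W4 - M5: 15+23+10+1+13 = 62
HQ - U9 - C1 - V3 - M5 - W4: 15+23+10+14+13 = 75
HQ - U9 - C1 - W4 - V3 - M5: 15+23+11+1+14 = 64
HQ - U9 - C1 - W4 - M5 - V3: 15+23+11+13+14 = 76
HQ - U9 - C1 - M5 - V3 - W4: 15+23+24+14+1 = 77
HQ - U9 - C1 - M5 - W4 - V3: 15+23+24+13+1 = 76
HQ - U9 - V3 - C1 - W4 - M5: 15+13+10+11+13 = 62
HQ - U9 - V3 - C1 - M5 - W4: 15+13+10+24+13 = 75
HQ - U9 - V3 - W4 - C1 - M5: 15+13+1+11+24 = 64
HQ - U9 - V3 - W4 - M5 - C1: 15+13+1+13+24 = 66
HQ - U9 - V3 - M5 - C1 - W4: 15+13+14+24+11 = 77
HQ - U9 - V3 - M5 - W4 - C1: 15+13+14+13+11 = 66
HQ - U9 - W4 - C1 - V3 - M5: 15+12+11+10+14 = 62
HQ - U9 - W4 - C1 - M5 - V3: 15+12+11+24+14 = 76
… (106 more)
HQ - C1 - V3 - W4 - U9 - M5: 12+10+1+12+1 = 36  ← best
The minimum is 36.
One shortest path: HQ → C1 → V3 → W4 → U9 → M5.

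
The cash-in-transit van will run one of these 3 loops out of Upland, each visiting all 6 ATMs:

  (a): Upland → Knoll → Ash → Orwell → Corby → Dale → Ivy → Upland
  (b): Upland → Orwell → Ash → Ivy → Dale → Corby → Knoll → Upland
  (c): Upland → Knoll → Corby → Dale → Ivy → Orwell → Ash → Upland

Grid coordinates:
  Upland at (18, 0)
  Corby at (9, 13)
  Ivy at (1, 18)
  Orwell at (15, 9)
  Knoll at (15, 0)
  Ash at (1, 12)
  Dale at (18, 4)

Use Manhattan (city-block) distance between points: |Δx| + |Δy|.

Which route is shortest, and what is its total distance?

Shortest is (b), total 106.

(a): 3 + 26 + 17 + 10 + 18 + 31 + 35 = 140
(b): 12 + 17 + 6 + 31 + 18 + 19 + 3 = 106
(c): 3 + 19 + 18 + 31 + 23 + 17 + 29 = 140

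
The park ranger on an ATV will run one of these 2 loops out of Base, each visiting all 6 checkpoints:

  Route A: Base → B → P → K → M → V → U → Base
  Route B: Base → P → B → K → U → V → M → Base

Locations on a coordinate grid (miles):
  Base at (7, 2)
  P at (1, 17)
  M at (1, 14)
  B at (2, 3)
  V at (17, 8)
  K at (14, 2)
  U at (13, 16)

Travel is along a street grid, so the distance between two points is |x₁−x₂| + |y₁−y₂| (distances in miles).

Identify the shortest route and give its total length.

Shortest is Route B, total 116 miles.

Route A: 6 + 15 + 28 + 25 + 22 + 12 + 20 = 128
Route B: 21 + 15 + 13 + 15 + 12 + 22 + 18 = 116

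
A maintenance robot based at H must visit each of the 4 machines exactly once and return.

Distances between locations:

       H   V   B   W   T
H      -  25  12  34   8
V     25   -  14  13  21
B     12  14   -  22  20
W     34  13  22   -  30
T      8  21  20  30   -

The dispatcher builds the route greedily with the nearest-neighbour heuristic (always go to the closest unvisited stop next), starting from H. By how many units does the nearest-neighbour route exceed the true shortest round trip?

The nearest-neighbour route is 13 longer than optimal.

From H: T=8, B=12, V=25, W=34 → choose T (8).
From T: B=20, V=21, W=30 → choose B (20).
From B: V=14, W=22 → choose V (14).
From V: W=13 → choose W (13).
NN route H → T → B → V → W → H costs 89.
Optimal: H → B → W → V → T → H costs 76 (by enumerating all 12 distinct tours).
Excess = 89 − 76 = 13.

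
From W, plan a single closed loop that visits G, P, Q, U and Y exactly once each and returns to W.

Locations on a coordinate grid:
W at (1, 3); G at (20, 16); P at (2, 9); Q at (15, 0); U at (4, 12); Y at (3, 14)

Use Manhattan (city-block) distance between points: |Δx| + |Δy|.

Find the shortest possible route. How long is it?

There are 60 distinct closed tours to check (reversals are equivalent).
W-G-P-Q-U-Y-W: 32+25+22+23+3+13 = 118
W-G-P-Q-Y-U-W: 32+25+22+26+3+12 = 120
W-G-P-U-Q-Y-W: 32+25+5+23+26+13 = 124
W-G-P-U-Y-Q-W: 32+25+5+3+26+17 = 108
W-G-P-Y-Q-U-W: 32+25+6+26+23+12 = 124
W-G-P-Y-U-Q-W: 32+25+6+3+23+17 = 106
W-G-Q-P-U-Y-W: 32+21+22+5+3+13 = 96
W-G-Q-P-Y-U-W: 32+21+22+6+3+12 = 96
W-G-Q-U-P-Y-W: 32+21+23+5+6+13 = 100
W-G-Q-U-Y-P-W: 32+21+23+3+6+7 = 92
W-G-Q-Y-P-U-W: 32+21+26+6+5+12 = 102
W-G-Q-Y-U-P-W: 32+21+26+3+5+7 = 94
W-G-U-P-Q-Y-W: 32+20+5+22+26+13 = 118
W-G-U-P-Y-Q-W: 32+20+5+6+26+17 = 106
… (46 more)
W-P-U-Y-G-Q-W: 7+5+3+19+21+17 = 72  ← best
The minimum is 72.
One optimal route: W → P → U → Y → G → Q → W (or its reverse).

72 — the shortest possible round trip.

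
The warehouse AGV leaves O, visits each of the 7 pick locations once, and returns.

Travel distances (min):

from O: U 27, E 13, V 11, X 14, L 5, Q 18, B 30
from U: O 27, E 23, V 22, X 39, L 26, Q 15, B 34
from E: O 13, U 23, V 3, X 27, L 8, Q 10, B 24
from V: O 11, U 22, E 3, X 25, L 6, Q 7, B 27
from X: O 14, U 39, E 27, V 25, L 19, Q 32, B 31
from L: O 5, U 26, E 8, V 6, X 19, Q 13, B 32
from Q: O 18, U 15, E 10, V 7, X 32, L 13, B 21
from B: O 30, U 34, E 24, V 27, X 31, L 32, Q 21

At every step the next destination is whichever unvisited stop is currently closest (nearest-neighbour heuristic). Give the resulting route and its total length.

118 min along O → L → V → E → Q → U → B → X → O.

O → [L:5 / V:11 / E:13 / X:14 / Q:18 / U:27 / B:30] → L (5)
L → [V:6 / E:8 / Q:13 / X:19 / U:26 / B:32] → V (6)
V → [E:3 / Q:7 / U:22 / X:25 / B:27] → E (3)
E → [Q:10 / U:23 / B:24 / X:27] → Q (10)
Q → [U:15 / B:21 / X:32] → U (15)
U → [B:34 / X:39] → B (34)
B → [X:31] → X (31)
Return X→O: 14.
Total = 5 + 6 + 3 + 10 + 15 + 34 + 31 + 14 = 118.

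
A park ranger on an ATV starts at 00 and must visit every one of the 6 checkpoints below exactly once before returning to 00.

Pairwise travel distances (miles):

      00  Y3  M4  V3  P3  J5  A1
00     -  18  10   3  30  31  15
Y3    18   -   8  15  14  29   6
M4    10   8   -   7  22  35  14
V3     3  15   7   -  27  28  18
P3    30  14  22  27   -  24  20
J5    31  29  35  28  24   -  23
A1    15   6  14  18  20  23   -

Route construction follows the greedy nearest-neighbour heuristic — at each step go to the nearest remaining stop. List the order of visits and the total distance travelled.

At 00 the remaining stops are V3 3, M4 10, A1 15, Y3 18, P3 30, J5 31; go to V3.
At V3 the remaining stops are M4 7, Y3 15, A1 18, P3 27, J5 28; go to M4.
At M4 the remaining stops are Y3 8, A1 14, P3 22, J5 35; go to Y3.
At Y3 the remaining stops are A1 6, P3 14, J5 29; go to A1.
At A1 the remaining stops are P3 20, J5 23; go to P3.
At P3 the remaining stops are J5 24; go to J5.
Return J5→00: 31.
Total = 3 + 7 + 8 + 6 + 20 + 24 + 31 = 99.

Nearest-neighbour total = 99 miles; route 00 → V3 → M4 → Y3 → A1 → P3 → J5 → 00.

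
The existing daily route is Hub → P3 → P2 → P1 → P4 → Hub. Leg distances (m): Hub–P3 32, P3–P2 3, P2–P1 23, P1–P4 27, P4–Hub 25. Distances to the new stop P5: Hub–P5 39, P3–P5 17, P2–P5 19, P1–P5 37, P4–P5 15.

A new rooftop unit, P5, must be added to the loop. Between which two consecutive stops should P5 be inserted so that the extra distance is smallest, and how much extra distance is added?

+24 m — insert P5 between Hub and P3.

Insertion cost between consecutive stops i–j is d(i,P5) + d(P5,j) − d(i,j):
  between Hub and P3: 39 + 17 − 32 = 24
  between P3 and P2: 17 + 19 − 3 = 33
  between P2 and P1: 19 + 37 − 23 = 33
  between P1 and P4: 37 + 15 − 27 = 25
  between P4 and Hub: 15 + 39 − 25 = 29
Cheapest insertion is between Hub and P3, adding 24.
New total = 110 + 24 = 134.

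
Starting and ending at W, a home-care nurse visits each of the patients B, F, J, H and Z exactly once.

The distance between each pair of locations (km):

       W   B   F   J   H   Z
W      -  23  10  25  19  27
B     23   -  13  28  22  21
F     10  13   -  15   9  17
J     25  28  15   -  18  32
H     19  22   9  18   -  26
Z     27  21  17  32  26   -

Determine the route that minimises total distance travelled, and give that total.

Shortest round trip = 113 km.

W-B-F-J-H-Z-W: 23+13+15+18+26+27 = 122
W-B-F-J-Z-H-W: 23+13+15+32+26+19 = 128
W-B-F-H-J-Z-W: 23+13+9+18+32+27 = 122
W-B-F-H-Z-J-W: 23+13+9+26+32+25 = 128
W-B-F-Z-J-H-W: 23+13+17+32+18+19 = 122
W-B-F-Z-H-J-W: 23+13+17+26+18+25 = 122
W-B-J-F-H-Z-W: 23+28+15+9+26+27 = 128
W-B-J-F-Z-H-W: 23+28+15+17+26+19 = 128
W-B-J-H-F-Z-W: 23+28+18+9+17+27 = 122
W-B-J-H-Z-F-W: 23+28+18+26+17+10 = 122
W-B-J-Z-F-H-W: 23+28+32+17+9+19 = 128
W-B-J-Z-H-F-W: 23+28+32+26+9+10 = 128
W-B-H-F-J-Z-W: 23+22+9+15+32+27 = 128
W-B-H-F-Z-J-W: 23+22+9+17+32+25 = 128
… (46 more)
W-B-Z-F-J-H-W: 23+21+17+15+18+19 = 113  ← best
The minimum is 113.
One optimal route: W → B → Z → F → J → H → W (or its reverse).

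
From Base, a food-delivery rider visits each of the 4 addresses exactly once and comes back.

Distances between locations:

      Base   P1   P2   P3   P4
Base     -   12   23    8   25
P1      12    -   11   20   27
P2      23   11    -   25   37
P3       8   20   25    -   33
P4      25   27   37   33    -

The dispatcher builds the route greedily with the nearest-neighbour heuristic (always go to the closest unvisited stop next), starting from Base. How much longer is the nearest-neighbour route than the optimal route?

5 longer than the optimal tour.

Base: P3=8, P1=12, P2=23, P4=25 ⇒ P3
P3: P1=20, P2=25, P4=33 ⇒ P1
P1: P2=11, P4=27 ⇒ P2
P2: P4=37 ⇒ P4
NN route Base → P3 → P1 → P2 → P4 → Base costs 101.
Optimal: Base → P3 → P2 → P1 → P4 → Base costs 96 (by enumerating all 12 distinct tours).
Excess = 101 − 96 = 5.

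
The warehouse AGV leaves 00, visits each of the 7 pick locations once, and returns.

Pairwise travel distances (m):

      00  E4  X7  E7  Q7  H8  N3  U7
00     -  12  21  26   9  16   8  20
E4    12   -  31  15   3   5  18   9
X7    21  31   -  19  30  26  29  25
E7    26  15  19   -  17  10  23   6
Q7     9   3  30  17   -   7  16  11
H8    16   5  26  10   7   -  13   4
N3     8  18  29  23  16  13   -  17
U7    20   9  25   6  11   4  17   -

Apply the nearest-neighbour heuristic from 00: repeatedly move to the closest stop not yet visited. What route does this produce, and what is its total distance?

Total distance 100 m via the nearest-neighbour route 00 → N3 → H8 → U7 → E7 → E4 → Q7 → X7 → 00.

00 → [N3:8 / Q7:9 / E4:12 / H8:16 / U7:20 / X7:21 / E7:26] → N3 (8)
N3 → [H8:13 / Q7:16 / U7:17 / E4:18 / E7:23 / X7:29] → H8 (13)
H8 → [U7:4 / E4:5 / Q7:7 / E7:10 / X7:26] → U7 (4)
U7 → [E7:6 / E4:9 / Q7:11 / X7:25] → E7 (6)
E7 → [E4:15 / Q7:17 / X7:19] → E4 (15)
E4 → [Q7:3 / X7:31] → Q7 (3)
Q7 → [X7:30] → X7 (30)
Return X7→00: 21.
Total = 8 + 13 + 4 + 6 + 15 + 3 + 30 + 21 = 100.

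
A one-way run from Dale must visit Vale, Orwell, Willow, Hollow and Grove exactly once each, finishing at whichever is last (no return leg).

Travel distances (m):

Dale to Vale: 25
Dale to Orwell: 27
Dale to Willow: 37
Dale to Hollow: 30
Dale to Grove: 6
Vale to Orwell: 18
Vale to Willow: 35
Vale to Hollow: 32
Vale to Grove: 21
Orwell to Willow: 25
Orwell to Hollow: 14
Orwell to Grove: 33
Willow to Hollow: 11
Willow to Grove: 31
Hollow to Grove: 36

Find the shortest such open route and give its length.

70 m — the minimum one-way total.

There are 5! = 120 possible orderings.
Dale→Vale→Orwell→Willow→Hollow→Grove: 25+18+25+11+36 = 115
Dale→Vale→Orwell→Willow→Grove→Hollow: 25+18+25+31+36 = 135
Dale→Vale→Orwell→Hollow→Willow→Grove: 25+18+14+11+31 = 99
Dale→Vale→Orwell→Hollow→Grove→Willow: 25+18+14+36+31 = 124
Dale→Vale→Orwell→Grove→Willow→Hollow: 25+18+33+31+11 = 118
Dale→Vale→Orwell→Grove→Hollow→Willow: 25+18+33+36+11 = 123
Dale→Vale→Willow→Orwell→Hollow→Grove: 25+35+25+14+36 = 135
Dale→Vale→Willow→Orwell→Grove→Hollow: 25+35+25+33+36 = 154
Dale→Vale→Willow→Hollow→Orwell→Grove: 25+35+11+14+33 = 118
Dale→Vale→Willow→Hollow→Grove→Orwell: 25+35+11+36+33 = 140
Dale→Vale→Willow→Grove→Orwell→Hollow: 25+35+31+33+14 = 138
Dale→Vale→Willow→Grove→Hollow→Orwell: 25+35+31+36+14 = 141
Dale→Vale→Hollow→Orwell→Willow→Grove: 25+32+14+25+31 = 127
Dale→Vale→Hollow→Orwell→Grove→Willow: 25+32+14+33+31 = 135
… (106 more)
Dale→Grove→Vale→Orwell→Hollow→Willow: 6+21+18+14+11 = 70  ← best
The minimum is 70.
One shortest path: Dale → Grove → Vale → Orwell → Hollow → Willow.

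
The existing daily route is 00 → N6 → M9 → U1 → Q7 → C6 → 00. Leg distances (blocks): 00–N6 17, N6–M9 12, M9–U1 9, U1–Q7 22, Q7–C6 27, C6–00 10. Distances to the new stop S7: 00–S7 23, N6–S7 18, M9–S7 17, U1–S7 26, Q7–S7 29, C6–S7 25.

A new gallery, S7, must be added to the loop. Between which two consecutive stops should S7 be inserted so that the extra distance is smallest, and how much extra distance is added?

+23 blocks — insert S7 between N6 and M9.

Insertion cost between consecutive stops i–j is d(i,S7) + d(S7,j) − d(i,j):
  between 00 and N6: 23 + 18 − 17 = 24
  between N6 and M9: 18 + 17 − 12 = 23
  between M9 and U1: 17 + 26 − 9 = 34
  between U1 and Q7: 26 + 29 − 22 = 33
  between Q7 and C6: 29 + 25 − 27 = 27
  between C6 and 00: 25 + 23 − 10 = 38
Cheapest insertion is between N6 and M9, adding 23.
New total = 97 + 23 = 120.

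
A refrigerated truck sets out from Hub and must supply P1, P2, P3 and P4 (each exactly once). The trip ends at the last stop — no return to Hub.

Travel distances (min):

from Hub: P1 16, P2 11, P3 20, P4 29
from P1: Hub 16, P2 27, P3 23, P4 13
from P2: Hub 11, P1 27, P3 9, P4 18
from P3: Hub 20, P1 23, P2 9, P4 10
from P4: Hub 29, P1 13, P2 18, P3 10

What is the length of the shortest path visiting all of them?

There are 4! = 24 possible orderings.
Hub → P1 → P2 → P3 → P4: 16+27+9+10 = 62
Hub → P1 → P2 → P4 → P3: 16+27+18+10 = 71
Hub → P1 → P3 → P2 → P4: 16+23+9+18 = 66
Hub → P1 → P3 → P4 → P2: 16+23+10+18 = 67
Hub → P1 → P4 → P2 → P3: 16+13+18+9 = 56
Hub → P1 → P4 → P3 → P2: 16+13+10+9 = 48
Hub → P2 → P1 → P3 → P4: 11+27+23+10 = 71
Hub → P2 → P1 → P4 → P3: 11+27+13+10 = 61
Hub → P2 → P3 → P1 → P4: 11+9+23+13 = 56
Hub → P2 → P3 → P4 → P1: 11+9+10+13 = 43
Hub → P2 → P4 → P1 → P3: 11+18+13+23 = 65
Hub → P2 → P4 → P3 → P1: 11+18+10+23 = 62
Hub → P3 → P1 → P2 → P4: 20+23+27+18 = 88
Hub → P3 → P1 → P4 → P2: 20+23+13+18 = 74
… (10 more)
The minimum is 43.
One shortest path: Hub → P2 → P3 → P4 → P1.

43 min — the minimum one-way total.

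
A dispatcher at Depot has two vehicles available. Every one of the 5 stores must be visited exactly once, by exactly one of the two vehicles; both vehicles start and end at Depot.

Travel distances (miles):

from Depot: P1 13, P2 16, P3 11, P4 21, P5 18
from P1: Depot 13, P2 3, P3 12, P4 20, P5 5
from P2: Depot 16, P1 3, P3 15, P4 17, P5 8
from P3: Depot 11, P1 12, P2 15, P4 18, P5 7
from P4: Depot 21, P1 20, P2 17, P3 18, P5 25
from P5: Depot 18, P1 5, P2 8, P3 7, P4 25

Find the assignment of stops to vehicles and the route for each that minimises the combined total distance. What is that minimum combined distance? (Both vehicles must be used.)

Minimum combined distance: 84 miles.

There are 2^4 − 1 = 15 ways to divide the 5 stops into two non-empty groups. For each, the best each vehicle can do is its own shortest tour through its group:
  {P1} + {P2, P3, P4, P5}: 26 + 64 = 90
  {P2} + {P1, P3, P4, P5}: 32 + 64 = 96
  {P1, P2} + {P3, P4, P5}: 32 + 64 = 96
  {P3} + {P1, P2, P4, P5}: 22 + 64 = 86
  {P1, P3} + {P2, P4, P5}: 36 + 64 = 100
  {P2, P3} + {P1, P4, P5}: 42 + 64 = 106
  … (15 splits in total)
  {P4} + {P1, P2, P3, P5}: 42 + 42 = 84  ← best
Best: vehicle 1 Depot → P4 → Depot = 42; vehicle 2 Depot → P1 → P2 → P5 → P3 → Depot = 42; combined 84.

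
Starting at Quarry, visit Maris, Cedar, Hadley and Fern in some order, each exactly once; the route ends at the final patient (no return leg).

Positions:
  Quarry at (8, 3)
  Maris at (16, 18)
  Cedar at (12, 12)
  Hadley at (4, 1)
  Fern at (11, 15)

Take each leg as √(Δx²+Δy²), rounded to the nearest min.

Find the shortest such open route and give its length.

There are 4! = 24 possible orderings.
Quarry - Maris - Cedar - Hadley - Fern: 17+7+14+16 = 54
Quarry - Maris - Cedar - Fern - Hadley: 17+7+3+16 = 43
Quarry - Maris - Hadley - Cedar - Fern: 17+21+14+3 = 55
Quarry - Maris - Hadley - Fern - Cedar: 17+21+16+3 = 57
Quarry - Maris - Fern - Cedar - Hadley: 17+6+3+14 = 40
Quarry - Maris - Fern - Hadley - Cedar: 17+6+16+14 = 53
Quarry - Cedar - Maris - Hadley - Fern: 10+7+21+16 = 54
Quarry - Cedar - Maris - Fern - Hadley: 10+7+6+16 = 39
Quarry - Cedar - Hadley - Maris - Fern: 10+14+21+6 = 51
Quarry - Cedar - Hadley - Fern - Maris: 10+14+16+6 = 46
Quarry - Cedar - Fern - Maris - Hadley: 10+3+6+21 = 40
Quarry - Cedar - Fern - Hadley - Maris: 10+3+16+21 = 50
Quarry - Hadley - Maris - Cedar - Fern: 4+21+7+3 = 35
Quarry - Hadley - Maris - Fern - Cedar: 4+21+6+3 = 34
… (10 more)
Quarry - Hadley - Cedar - Fern - Maris: 4+14+3+6 = 27  ← best
The minimum is 27.
One shortest path: Quarry → Hadley → Cedar → Fern → Maris.

27 min — the minimum one-way total.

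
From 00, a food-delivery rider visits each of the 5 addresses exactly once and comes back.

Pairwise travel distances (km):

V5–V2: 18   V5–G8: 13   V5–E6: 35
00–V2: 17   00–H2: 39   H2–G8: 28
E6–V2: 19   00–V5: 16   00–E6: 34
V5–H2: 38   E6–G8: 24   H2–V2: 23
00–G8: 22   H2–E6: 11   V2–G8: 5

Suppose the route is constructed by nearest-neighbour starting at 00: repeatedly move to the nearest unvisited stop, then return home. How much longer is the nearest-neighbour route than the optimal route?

00: V5=16, V2=17, G8=22, E6=34, H2=39 ⇒ V5
V5: G8=13, V2=18, E6=35, H2=38 ⇒ G8
G8: V2=5, E6=24, H2=28 ⇒ V2
V2: E6=19, H2=23 ⇒ E6
E6: H2=11 ⇒ H2
NN route 00 → V5 → G8 → V2 → E6 → H2 → 00 costs 103.
Optimal: 00 → V5 → G8 → V2 → H2 → E6 → 00 costs 102 (by enumerating all 60 distinct tours).
Excess = 103 − 102 = 1.

The nearest-neighbour route is 1 km longer than optimal.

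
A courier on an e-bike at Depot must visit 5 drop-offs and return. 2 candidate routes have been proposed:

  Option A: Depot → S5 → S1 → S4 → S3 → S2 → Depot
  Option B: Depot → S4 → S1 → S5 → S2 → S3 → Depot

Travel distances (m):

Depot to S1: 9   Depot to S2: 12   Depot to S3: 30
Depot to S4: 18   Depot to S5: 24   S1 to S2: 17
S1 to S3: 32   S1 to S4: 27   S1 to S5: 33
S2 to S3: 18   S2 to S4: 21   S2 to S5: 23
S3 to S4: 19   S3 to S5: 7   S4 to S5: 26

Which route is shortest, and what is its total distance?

Shortest is Option A, total 133 m.

Option A: 24 + 33 + 27 + 19 + 18 + 12 = 133
Option B: 18 + 27 + 33 + 23 + 18 + 30 = 149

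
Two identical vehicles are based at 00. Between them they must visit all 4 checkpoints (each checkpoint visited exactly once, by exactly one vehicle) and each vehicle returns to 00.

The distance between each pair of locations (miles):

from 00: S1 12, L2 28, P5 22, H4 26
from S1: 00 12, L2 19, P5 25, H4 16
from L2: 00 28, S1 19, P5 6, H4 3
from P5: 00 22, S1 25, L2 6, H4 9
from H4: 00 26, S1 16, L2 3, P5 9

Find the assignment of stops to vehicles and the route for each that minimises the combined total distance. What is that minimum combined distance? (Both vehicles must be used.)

Minimum combined distance: 81 miles.

There are 2^3 − 1 = 7 ways to divide the 4 stops into two non-empty groups. For each, the best each vehicle can do is its own shortest tour through its group:
  {S1} + {L2, P5, H4}: 24 + 57 = 81
  {L2} + {S1, P5, H4}: 56 + 59 = 115
  {S1, L2} + {P5, H4}: 59 + 57 = 116
  {P5} + {S1, L2, H4}: 44 + 59 = 103
  {S1, P5} + {L2, H4}: 59 + 57 = 116
  {L2, P5} + {S1, H4}: 56 + 54 = 110
  … (7 splits in total)
Best: vehicle 1 00 → S1 → 00 = 24; vehicle 2 00 → P5 → L2 → H4 → 00 = 57; combined 81.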